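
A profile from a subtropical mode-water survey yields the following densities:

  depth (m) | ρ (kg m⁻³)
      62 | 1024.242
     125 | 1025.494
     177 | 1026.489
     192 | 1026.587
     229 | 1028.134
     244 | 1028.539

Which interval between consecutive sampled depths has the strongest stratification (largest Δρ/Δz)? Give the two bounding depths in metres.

192–229 m

Compute the density gradient over each adjacent pair:
  62–125 m: Δρ/Δz = 1.252/63 = 0.020 kg m⁻⁴
  125–177 m: Δρ/Δz = 0.995/52 = 0.019 kg m⁻⁴
  177–192 m: Δρ/Δz = 0.098/15 = 6.5 × 10⁻³ kg m⁻⁴
  192–229 m: Δρ/Δz = 1.547/37 = 0.042 kg m⁻⁴
  229–244 m: Δρ/Δz = 0.405/15 = 0.027 kg m⁻⁴
The largest gradient is in the 192–229 m interval — the pycnocline.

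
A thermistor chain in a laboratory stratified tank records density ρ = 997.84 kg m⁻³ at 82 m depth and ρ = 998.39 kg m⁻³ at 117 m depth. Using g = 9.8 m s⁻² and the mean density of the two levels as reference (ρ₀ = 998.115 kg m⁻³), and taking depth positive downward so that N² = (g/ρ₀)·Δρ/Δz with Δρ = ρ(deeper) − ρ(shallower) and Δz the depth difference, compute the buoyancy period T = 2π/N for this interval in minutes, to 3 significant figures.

8.43 min

Δρ = 998.39 − 997.84 = 0.55 kg m⁻³ over Δz = 117 − 82 = 35 m.
N² = (9.8/998.115) × (0.55/35) = 1.5429 × 10⁻⁴ s⁻².
N = √(1.5429 × 10⁻⁴) = 0.012421 rad s⁻¹, so T = 2π/N = 505.85 s = 8.4308 min ≈ 8.43 min.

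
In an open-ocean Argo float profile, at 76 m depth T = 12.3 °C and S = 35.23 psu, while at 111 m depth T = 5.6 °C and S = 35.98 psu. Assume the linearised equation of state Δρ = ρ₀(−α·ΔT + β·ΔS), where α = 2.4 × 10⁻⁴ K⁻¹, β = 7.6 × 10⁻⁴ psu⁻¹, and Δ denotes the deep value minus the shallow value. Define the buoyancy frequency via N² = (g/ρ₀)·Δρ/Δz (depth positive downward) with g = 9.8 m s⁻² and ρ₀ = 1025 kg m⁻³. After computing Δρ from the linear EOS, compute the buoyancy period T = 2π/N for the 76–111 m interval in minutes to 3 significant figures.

4.24 min

ΔT = -6.7 K, ΔS = +0.75 psu (deep − shallow).
Δρ/ρ₀ = −αΔT + βΔS = 1.608 × 10⁻³ + 5.70 × 10⁻⁴ = 2.178 × 10⁻³, so Δρ ≈ 2.232 kg m⁻³.
N² = (g/ρ₀)·Δρ/Δz = g·(Δρ/ρ₀)/Δz = 9.8 × 2.178 × 10⁻³ / 35 = 6.0984 × 10⁻⁴ s⁻².
N = √(6.0984 × 10⁻⁴) = 0.024695 rad s⁻¹ → T = 2π/N = 254.43 s = 4.2405 min ≈ 4.24 min.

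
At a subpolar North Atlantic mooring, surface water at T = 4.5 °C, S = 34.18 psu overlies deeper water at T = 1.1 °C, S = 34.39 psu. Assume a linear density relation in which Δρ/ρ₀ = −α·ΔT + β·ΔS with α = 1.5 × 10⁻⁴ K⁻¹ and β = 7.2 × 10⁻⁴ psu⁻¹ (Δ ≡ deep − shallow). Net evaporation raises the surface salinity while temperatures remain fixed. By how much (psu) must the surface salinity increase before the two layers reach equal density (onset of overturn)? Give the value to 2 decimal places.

Neutral buoyancy requires −α(T_deep − T_surf) + β(S_deep − S_surf′) = 0.
S_surf′ = S_deep − (α/β)·ΔT = 34.39 − (1.5 × 10⁻⁴/7.2 × 10⁻⁴)·(-3.4) = 35.0983 psu.
Increase required: 35.0983 − 34.18 = 0.9183 psu.

0.92 psu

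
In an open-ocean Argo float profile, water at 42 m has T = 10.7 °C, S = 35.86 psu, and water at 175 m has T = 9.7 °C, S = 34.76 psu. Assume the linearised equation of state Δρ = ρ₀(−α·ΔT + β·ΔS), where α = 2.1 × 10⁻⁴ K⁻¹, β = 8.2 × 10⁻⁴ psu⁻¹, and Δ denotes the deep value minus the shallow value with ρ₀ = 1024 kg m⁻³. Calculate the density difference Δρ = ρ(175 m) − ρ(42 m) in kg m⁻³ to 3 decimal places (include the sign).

ΔT = -1.0 K, ΔS = -1.10 psu (deep − shallow).
Δρ/ρ₀ = −(2.1 × 10⁻⁴)(-1.0) + (8.2 × 10⁻⁴)(-1.10) = -6.92 × 10⁻⁴.
Δρ = 1024 × (-6.92 × 10⁻⁴) = -0.709 kg m⁻³.
Negative Δρ: lighter below, statically unstable.

-0.709 kg m⁻³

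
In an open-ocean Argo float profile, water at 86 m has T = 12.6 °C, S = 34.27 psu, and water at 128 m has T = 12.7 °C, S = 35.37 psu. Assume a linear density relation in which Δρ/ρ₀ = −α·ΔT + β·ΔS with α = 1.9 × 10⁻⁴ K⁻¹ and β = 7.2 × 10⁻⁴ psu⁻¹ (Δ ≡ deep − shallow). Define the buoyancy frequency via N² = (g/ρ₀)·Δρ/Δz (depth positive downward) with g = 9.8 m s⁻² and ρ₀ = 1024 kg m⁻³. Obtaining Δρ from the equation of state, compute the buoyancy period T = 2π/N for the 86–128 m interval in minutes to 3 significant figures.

ΔT = +0.1 K, ΔS = +1.10 psu (deep − shallow).
Δρ/ρ₀ = −αΔT + βΔS = -1.90 × 10⁻⁵ + 7.92 × 10⁻⁴ = 7.73 × 10⁻⁴, so Δρ ≈ 0.7916 kg m⁻³.
N² = (g/ρ₀)·Δρ/Δz = g·(Δρ/ρ₀)/Δz = 9.8 × 7.73 × 10⁻⁴ / 42 = 1.8037 × 10⁻⁴ s⁻².
N = √(1.8037 × 10⁻⁴) = 0.013430 rad s⁻¹ → T = 2π/N = 467.85 s = 7.7975 min ≈ 7.80 min.

7.80 min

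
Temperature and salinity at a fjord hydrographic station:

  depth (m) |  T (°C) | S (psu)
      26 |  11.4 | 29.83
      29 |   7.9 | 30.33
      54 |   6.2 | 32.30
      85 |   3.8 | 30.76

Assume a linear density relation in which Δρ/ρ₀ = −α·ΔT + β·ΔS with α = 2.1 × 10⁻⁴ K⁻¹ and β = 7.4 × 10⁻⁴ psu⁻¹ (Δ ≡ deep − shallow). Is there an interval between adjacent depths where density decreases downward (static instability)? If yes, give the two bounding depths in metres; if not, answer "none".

54–85 m

Evaluate Δρ/ρ₀ = −αΔT + βΔS across each adjacent pair:
  26–29 m: −αΔT+βΔS = −(2.1 × 10⁻⁴)(-3.5)+(7.4 × 10⁻⁴)(+0.50) = 1.1 × 10⁻³ → stable
  29–54 m: −αΔT+βΔS = −(2.1 × 10⁻⁴)(-1.7)+(7.4 × 10⁻⁴)(+1.97) = 1.8 × 10⁻³ → stable
  54–85 m: −αΔT+βΔS = −(2.1 × 10⁻⁴)(-2.4)+(7.4 × 10⁻⁴)(-1.54) = -6.4 × 10⁻⁴ → UNSTABLE
The 54–85 m interval has Δρ < 0: lighter water underlies denser water.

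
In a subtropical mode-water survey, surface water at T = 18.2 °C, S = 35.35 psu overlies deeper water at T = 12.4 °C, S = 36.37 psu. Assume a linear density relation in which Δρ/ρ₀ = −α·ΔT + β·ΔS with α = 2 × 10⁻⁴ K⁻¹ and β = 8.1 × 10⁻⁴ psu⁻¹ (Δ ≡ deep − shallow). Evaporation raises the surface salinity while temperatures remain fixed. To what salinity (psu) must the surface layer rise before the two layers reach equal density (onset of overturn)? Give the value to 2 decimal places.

Neutral buoyancy requires −α(T_deep − T_surf) + β(S_deep − S_surf′) = 0.
S_surf′ = S_deep − (α/β)·ΔT = 36.37 − (2 × 10⁻⁴/8.1 × 10⁻⁴)·(-5.8) = 37.8021 psu.
Increase required: 37.8021 − 35.35 = 2.4521 psu.

37.80 psu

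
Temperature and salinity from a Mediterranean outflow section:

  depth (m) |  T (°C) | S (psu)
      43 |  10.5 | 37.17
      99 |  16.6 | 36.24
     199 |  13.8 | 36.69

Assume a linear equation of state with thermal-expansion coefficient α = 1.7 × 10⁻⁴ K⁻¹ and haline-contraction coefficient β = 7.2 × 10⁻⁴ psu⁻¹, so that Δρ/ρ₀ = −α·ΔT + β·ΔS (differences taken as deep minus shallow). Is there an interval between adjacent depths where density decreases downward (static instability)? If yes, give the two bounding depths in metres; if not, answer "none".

Evaluate Δρ/ρ₀ = −αΔT + βΔS across each adjacent pair:
  43–99 m: −αΔT+βΔS = −(1.7 × 10⁻⁴)(+6.1)+(7.2 × 10⁻⁴)(-0.93) = -1.7 × 10⁻³ → UNSTABLE
  99–199 m: −αΔT+βΔS = −(1.7 × 10⁻⁴)(-2.8)+(7.2 × 10⁻⁴)(+0.45) = 8.0 × 10⁻⁴ → stable
The 43–99 m interval has Δρ < 0: lighter water underlies denser water.

43–99 m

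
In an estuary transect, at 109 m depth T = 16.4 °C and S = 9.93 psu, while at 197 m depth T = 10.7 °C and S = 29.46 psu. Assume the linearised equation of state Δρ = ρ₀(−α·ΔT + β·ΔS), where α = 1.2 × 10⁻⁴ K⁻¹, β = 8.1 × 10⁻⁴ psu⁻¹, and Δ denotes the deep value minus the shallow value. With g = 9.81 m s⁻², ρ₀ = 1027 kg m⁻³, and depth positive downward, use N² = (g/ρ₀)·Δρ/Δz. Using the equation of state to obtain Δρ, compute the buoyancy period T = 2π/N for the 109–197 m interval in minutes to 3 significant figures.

ΔT = -5.7 K, ΔS = +19.53 psu (deep − shallow).
Δρ/ρ₀ = −αΔT + βΔS = 6.84 × 10⁻⁴ + 0.0158193 = 0.0165033, so Δρ ≈ 16.95 kg m⁻³.
N² = (g/ρ₀)·Δρ/Δz = g·(Δρ/ρ₀)/Δz = 9.81 × 0.0165033 / 88 = 1.8397 × 10⁻³ s⁻².
N = √(1.8397 × 10⁻³) = 0.042892 rad s⁻¹ → T = 2π/N = 146.49 s = 2.4415 min ≈ 2.44 min.

2.44 min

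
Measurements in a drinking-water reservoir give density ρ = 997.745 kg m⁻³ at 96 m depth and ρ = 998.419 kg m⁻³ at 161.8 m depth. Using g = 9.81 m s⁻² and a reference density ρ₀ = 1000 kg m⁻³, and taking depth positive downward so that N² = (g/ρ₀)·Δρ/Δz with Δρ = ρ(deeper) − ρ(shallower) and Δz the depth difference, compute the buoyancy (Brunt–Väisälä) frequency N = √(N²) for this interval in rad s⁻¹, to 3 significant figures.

0.0100 rad s⁻¹

Δρ = 998.419 − 997.745 = 0.674 kg m⁻³ over Δz = 161.8 − 96 = 65.8 m.
N² = (9.81/1000) × (0.674/65.8) = 1.0049 × 10⁻⁴ s⁻².
N = √(1.0049 × 10⁻⁴) = 0.010024 rad s⁻¹ ≈ 0.0100 rad s⁻¹.
Since Δρ > 0 the layer is stably stratified.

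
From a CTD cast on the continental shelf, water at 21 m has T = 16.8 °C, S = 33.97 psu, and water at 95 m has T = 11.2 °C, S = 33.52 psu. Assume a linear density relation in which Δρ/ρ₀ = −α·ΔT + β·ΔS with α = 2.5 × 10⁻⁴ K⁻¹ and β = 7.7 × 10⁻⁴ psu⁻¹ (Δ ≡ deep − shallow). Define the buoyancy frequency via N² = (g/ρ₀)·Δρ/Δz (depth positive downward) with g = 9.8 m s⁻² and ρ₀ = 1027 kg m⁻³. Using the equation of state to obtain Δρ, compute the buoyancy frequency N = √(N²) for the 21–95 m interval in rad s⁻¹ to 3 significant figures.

0.0118 rad s⁻¹

ΔT = -5.6 K, ΔS = -0.45 psu (deep − shallow).
Δρ/ρ₀ = −αΔT + βΔS = 1.40 × 10⁻³ − 3.465 × 10⁻⁴ = 1.0535 × 10⁻³, so Δρ ≈ 1.082 kg m⁻³.
N² = (g/ρ₀)·Δρ/Δz = g·(Δρ/ρ₀)/Δz = 9.8 × 1.0535 × 10⁻³ / 74 = 1.3952 × 10⁻⁴ s⁻².
N = √(1.3952 × 10⁻⁴) = 0.011812 rad s⁻¹ ≈ 0.0118 rad s⁻¹.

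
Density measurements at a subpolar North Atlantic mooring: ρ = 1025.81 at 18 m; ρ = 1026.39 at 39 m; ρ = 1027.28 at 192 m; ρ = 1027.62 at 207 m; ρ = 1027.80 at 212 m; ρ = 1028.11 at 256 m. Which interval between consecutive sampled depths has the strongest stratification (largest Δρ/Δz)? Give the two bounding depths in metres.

Compute the density gradient over each adjacent pair:
  18–39 m: Δρ/Δz = 0.58/21 = 0.028 kg m⁻⁴
  39–192 m: Δρ/Δz = 0.89/153 = 5.8 × 10⁻³ kg m⁻⁴
  192–207 m: Δρ/Δz = 0.34/15 = 0.023 kg m⁻⁴
  207–212 m: Δρ/Δz = 0.18/5 = 0.036 kg m⁻⁴
  212–256 m: Δρ/Δz = 0.31/44 = 7.0 × 10⁻³ kg m⁻⁴
The largest gradient is in the 207–212 m interval — the pycnocline.

207–212 m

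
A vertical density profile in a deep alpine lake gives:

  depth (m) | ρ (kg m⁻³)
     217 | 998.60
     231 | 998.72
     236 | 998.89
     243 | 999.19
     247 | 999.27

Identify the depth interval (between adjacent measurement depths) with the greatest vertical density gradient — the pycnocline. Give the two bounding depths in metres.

Compute the density gradient over each adjacent pair:
  217–231 m: Δρ/Δz = 0.12/14 = 8.6 × 10⁻³ kg m⁻⁴
  231–236 m: Δρ/Δz = 0.17/5 = 0.034 kg m⁻⁴
  236–243 m: Δρ/Δz = 0.30/7 = 0.043 kg m⁻⁴
  243–247 m: Δρ/Δz = 0.08/4 = 0.020 kg m⁻⁴
The largest gradient is in the 236–243 m interval — the pycnocline.

236–243 m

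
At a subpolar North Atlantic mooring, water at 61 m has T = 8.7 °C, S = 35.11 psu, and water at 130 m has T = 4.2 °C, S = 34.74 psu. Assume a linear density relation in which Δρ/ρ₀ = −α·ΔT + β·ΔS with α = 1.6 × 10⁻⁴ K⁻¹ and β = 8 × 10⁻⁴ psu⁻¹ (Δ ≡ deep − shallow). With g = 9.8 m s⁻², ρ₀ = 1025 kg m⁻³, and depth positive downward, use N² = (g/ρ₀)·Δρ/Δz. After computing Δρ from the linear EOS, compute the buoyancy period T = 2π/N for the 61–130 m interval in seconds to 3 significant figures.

ΔT = -4.5 K, ΔS = -0.37 psu (deep − shallow).
Δρ/ρ₀ = −αΔT + βΔS = 7.20 × 10⁻⁴ − 2.96 × 10⁻⁴ = 4.24 × 10⁻⁴, so Δρ ≈ 0.4346 kg m⁻³.
N² = (g/ρ₀)·Δρ/Δz = g·(Δρ/ρ₀)/Δz = 9.8 × 4.24 × 10⁻⁴ / 69 = 6.0220 × 10⁻⁵ s⁻².
N = √(6.0220 × 10⁻⁵) = 7.7602 × 10⁻³ rad s⁻¹ → T = 2π/N = 809.67 s ≈ 810 s.

810 s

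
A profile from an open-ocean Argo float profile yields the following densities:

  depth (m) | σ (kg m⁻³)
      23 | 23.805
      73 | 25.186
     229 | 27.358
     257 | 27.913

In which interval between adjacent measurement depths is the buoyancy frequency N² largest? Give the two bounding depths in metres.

Compute the density gradient over each adjacent pair:
  23–73 m: Δρ/Δz = 1.381/50 = 0.028 kg m⁻⁴
  73–229 m: Δρ/Δz = 2.172/156 = 0.014 kg m⁻⁴
  229–257 m: Δρ/Δz = 0.555/28 = 0.020 kg m⁻⁴
The largest gradient is in the 23–73 m interval — the pycnocline.

23–73 m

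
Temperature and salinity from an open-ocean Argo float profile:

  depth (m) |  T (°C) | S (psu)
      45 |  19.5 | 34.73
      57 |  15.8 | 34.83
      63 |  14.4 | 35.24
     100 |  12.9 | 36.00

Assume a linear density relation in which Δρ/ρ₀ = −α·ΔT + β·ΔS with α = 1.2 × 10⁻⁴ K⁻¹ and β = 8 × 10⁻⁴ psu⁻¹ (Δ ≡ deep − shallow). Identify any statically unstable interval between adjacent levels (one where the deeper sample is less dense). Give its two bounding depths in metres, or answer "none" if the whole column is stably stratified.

none

Evaluate Δρ/ρ₀ = −αΔT + βΔS across each adjacent pair:
  45–57 m: −αΔT+βΔS = −(1.2 × 10⁻⁴)(-3.7)+(8 × 10⁻⁴)(+0.10) = 5.2 × 10⁻⁴ → stable
  57–63 m: −αΔT+βΔS = −(1.2 × 10⁻⁴)(-1.4)+(8 × 10⁻⁴)(+0.41) = 5.0 × 10⁻⁴ → stable
  63–100 m: −αΔT+βΔS = −(1.2 × 10⁻⁴)(-1.5)+(8 × 10⁻⁴)(+0.76) = 7.9 × 10⁻⁴ → stable
Every interval has Δρ > 0: the column is stably stratified throughout.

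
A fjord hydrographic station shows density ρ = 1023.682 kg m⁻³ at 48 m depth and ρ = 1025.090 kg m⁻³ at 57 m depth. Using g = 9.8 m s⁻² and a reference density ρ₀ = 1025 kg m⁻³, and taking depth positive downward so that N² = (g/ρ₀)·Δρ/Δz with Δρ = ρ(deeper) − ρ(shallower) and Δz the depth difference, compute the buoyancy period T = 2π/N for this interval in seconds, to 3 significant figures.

162 s

Δρ = 1025.090 − 1023.682 = 1.408 kg m⁻³ over Δz = 57 − 48 = 9 m.
N² = (9.8/1025) × (1.408/9) = 1.4958 × 10⁻³ s⁻².
N = √(1.4958 × 10⁻³) = 0.038676 rad s⁻¹, so T = 2π/N = 162.46 s ≈ 162 s.
Since Δρ > 0 the layer is stably stratified.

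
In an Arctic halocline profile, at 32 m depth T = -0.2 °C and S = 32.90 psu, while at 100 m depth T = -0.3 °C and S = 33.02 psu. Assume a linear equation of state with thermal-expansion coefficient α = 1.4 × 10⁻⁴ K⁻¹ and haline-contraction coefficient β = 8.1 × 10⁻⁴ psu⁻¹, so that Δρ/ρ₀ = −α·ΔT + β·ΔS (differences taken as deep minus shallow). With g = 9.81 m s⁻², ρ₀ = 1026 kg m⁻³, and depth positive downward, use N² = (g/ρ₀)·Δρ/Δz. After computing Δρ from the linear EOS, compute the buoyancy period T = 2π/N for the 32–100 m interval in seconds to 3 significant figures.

ΔT = -0.1 K, ΔS = +0.12 psu (deep − shallow).
Δρ/ρ₀ = −αΔT + βΔS = 1.40 × 10⁻⁵ + 9.72 × 10⁻⁵ = 1.112 × 10⁻⁴, so Δρ ≈ 0.1141 kg m⁻³.
N² = (g/ρ₀)·Δρ/Δz = g·(Δρ/ρ₀)/Δz = 9.81 × 1.112 × 10⁻⁴ / 68 = 1.6042 × 10⁻⁵ s⁻².
N = √(1.6042 × 10⁻⁵) = 4.0052 × 10⁻³ rad s⁻¹ → T = 2π/N = 1.5688 × 10³ s ≈ 1.57 × 10³ s.

1.57 × 10³ s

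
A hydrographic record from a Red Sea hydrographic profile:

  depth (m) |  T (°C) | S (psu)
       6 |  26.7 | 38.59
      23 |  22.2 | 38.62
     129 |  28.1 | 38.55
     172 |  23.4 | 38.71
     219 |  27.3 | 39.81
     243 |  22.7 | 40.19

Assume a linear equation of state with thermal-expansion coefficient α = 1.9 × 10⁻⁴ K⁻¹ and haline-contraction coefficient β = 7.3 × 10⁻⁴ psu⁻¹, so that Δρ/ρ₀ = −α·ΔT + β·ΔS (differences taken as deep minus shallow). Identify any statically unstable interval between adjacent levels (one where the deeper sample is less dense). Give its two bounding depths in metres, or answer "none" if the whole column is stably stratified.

Evaluate Δρ/ρ₀ = −αΔT + βΔS across each adjacent pair:
  6–23 m: −αΔT+βΔS = −(1.9 × 10⁻⁴)(-4.5)+(7.3 × 10⁻⁴)(+0.03) = 8.8 × 10⁻⁴ → stable
  23–129 m: −αΔT+βΔS = −(1.9 × 10⁻⁴)(+5.9)+(7.3 × 10⁻⁴)(-0.07) = -1.2 × 10⁻³ → UNSTABLE
  129–172 m: −αΔT+βΔS = −(1.9 × 10⁻⁴)(-4.7)+(7.3 × 10⁻⁴)(+0.16) = 1.0 × 10⁻³ → stable
  172–219 m: −αΔT+βΔS = −(1.9 × 10⁻⁴)(+3.9)+(7.3 × 10⁻⁴)(+1.10) = 6.2 × 10⁻⁵ → stable
  219–243 m: −αΔT+βΔS = −(1.9 × 10⁻⁴)(-4.6)+(7.3 × 10⁻⁴)(+0.38) = 1.2 × 10⁻³ → stable
The 23–129 m interval has Δρ < 0: lighter water underlies denser water.

23–129 m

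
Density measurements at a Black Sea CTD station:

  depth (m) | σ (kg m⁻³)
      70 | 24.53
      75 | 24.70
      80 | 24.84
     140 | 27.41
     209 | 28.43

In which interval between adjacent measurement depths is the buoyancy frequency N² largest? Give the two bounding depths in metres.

Compute the density gradient over each adjacent pair:
  70–75 m: Δρ/Δz = 0.17/5 = 0.034 kg m⁻⁴
  75–80 m: Δρ/Δz = 0.14/5 = 0.028 kg m⁻⁴
  80–140 m: Δρ/Δz = 2.57/60 = 0.043 kg m⁻⁴
  140–209 m: Δρ/Δz = 1.02/69 = 0.015 kg m⁻⁴
The largest gradient is in the 80–140 m interval — the pycnocline.

80–140 m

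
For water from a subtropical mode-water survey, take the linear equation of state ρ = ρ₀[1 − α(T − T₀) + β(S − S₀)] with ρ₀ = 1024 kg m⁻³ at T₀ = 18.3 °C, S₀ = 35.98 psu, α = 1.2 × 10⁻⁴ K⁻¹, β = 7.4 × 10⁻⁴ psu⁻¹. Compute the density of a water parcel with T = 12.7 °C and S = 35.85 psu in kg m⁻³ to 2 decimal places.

1024.59 kg m⁻³

T − T₀ = -5.6 K, S − S₀ = -0.13 psu.
Bracket = 1 − α·(-5.6) + β·(-0.13) = 1 + (5.758 × 10⁻⁴) = 1.0005758.
ρ = 1024 × 1.0005758 = 1024.59 kg m⁻³.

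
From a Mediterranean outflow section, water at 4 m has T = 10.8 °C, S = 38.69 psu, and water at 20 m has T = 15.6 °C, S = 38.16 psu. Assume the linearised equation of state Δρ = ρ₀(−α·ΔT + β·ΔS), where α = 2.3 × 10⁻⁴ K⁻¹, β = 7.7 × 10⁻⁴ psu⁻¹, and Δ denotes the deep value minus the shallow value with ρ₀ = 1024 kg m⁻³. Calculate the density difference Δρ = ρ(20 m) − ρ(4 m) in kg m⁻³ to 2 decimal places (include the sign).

ΔT = +4.8 K, ΔS = -0.53 psu (deep − shallow).
Δρ/ρ₀ = −(2.3 × 10⁻⁴)(+4.8) + (7.7 × 10⁻⁴)(-0.53) = -1.5121 × 10⁻³.
Δρ = 1024 × (-1.5121 × 10⁻³) = -1.55 kg m⁻³.
Negative Δρ: lighter below, statically unstable.

-1.55 kg m⁻³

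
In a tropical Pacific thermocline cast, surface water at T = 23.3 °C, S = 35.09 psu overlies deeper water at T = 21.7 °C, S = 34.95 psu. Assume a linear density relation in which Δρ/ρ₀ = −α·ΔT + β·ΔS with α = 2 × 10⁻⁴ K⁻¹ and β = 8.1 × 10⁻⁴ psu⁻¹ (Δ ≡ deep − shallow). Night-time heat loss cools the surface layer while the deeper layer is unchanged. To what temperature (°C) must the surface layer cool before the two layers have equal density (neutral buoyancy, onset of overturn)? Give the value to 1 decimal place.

Neutral buoyancy requires Δρ = 0, i.e. −α(T_deep − T_surf′) + β(S_deep − S_surf) = 0.
T_surf′ = T_deep − (β/α)·ΔS = 21.7 − (8.1 × 10⁻⁴/2 × 10⁻⁴)·(-0.14) = 22.267 °C.
Cooling required: 23.3 − (22.267) = 1.033 °C.

22.3 °C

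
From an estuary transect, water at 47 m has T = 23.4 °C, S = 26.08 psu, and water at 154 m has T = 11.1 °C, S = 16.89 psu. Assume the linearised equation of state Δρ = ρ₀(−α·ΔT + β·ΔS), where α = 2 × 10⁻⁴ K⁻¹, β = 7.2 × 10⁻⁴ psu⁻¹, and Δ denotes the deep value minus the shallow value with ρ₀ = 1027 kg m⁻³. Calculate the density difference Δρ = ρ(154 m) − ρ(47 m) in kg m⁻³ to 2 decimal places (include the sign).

-4.27 kg m⁻³

ΔT = -12.3 K, ΔS = -9.19 psu (deep − shallow).
Δρ/ρ₀ = −(2 × 10⁻⁴)(-12.3) + (7.2 × 10⁻⁴)(-9.19) = -4.1568 × 10⁻³.
Δρ = 1027 × (-4.1568 × 10⁻³) = -4.27 kg m⁻³.
Negative Δρ: lighter below, statically unstable.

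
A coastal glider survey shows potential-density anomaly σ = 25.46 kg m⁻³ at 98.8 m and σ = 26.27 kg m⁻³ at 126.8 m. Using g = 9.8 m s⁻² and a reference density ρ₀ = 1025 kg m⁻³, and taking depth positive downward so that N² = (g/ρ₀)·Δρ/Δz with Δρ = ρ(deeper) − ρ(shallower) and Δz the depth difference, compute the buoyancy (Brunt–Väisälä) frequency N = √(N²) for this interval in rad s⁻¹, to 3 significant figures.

Δρ = 1026.27 − 1025.46 = 0.81 kg m⁻³ over Δz = 126.8 − 98.8 = 28 m.
N² = (9.8/1025) × (0.81/28) = 2.7659 × 10⁻⁴ s⁻².
N = √(2.7659 × 10⁻⁴) = 0.016631 rad s⁻¹ ≈ 0.0166 rad s⁻¹.

0.0166 rad s⁻¹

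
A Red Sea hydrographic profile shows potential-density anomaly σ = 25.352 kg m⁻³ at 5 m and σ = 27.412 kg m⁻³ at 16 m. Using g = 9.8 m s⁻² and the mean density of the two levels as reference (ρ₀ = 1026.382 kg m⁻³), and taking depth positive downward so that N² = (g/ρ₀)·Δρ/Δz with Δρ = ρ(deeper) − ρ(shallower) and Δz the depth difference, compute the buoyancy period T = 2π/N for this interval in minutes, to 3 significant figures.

Δρ = 1027.412 − 1025.352 = 2.060 kg m⁻³ over Δz = 16 − 5 = 11 m.
N² = (9.8/1026.382) × (2.060/11) = 1.7881 × 10⁻³ s⁻².
N = √(1.7881 × 10⁻³) = 0.042286 rad s⁻¹, so T = 2π/N = 148.59 s = 2.4765 min ≈ 2.48 min.

2.48 min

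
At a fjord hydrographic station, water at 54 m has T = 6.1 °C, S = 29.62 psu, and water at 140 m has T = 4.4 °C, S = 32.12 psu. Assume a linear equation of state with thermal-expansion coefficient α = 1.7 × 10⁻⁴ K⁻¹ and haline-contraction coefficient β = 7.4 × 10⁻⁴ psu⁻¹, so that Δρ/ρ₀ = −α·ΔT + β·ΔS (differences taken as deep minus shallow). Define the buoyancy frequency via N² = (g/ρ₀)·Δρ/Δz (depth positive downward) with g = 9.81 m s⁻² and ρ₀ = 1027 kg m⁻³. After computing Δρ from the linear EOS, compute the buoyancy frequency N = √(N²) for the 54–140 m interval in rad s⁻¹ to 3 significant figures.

0.0156 rad s⁻¹

ΔT = -1.7 K, ΔS = +2.50 psu (deep − shallow).
Δρ/ρ₀ = −αΔT + βΔS = 2.89 × 10⁻⁴ + 1.85 × 10⁻³ = 2.139 × 10⁻³, so Δρ ≈ 2.197 kg m⁻³.
N² = (g/ρ₀)·Δρ/Δz = g·(Δρ/ρ₀)/Δz = 9.81 × 2.139 × 10⁻³ / 86 = 2.4400 × 10⁻⁴ s⁻².
N = √(2.4400 × 10⁻⁴) = 0.015620 rad s⁻¹ ≈ 0.0156 rad s⁻¹.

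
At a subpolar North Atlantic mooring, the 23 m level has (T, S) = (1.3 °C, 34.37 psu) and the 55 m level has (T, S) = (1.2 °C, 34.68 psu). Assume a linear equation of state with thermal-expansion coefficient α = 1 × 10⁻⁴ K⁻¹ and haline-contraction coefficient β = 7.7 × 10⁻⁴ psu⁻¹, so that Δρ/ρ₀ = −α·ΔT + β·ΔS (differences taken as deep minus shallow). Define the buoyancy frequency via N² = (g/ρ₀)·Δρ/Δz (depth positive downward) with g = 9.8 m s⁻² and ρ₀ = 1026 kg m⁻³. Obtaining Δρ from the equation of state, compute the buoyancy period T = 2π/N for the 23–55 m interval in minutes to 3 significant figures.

12.0 min

ΔT = -0.1 K, ΔS = +0.31 psu (deep − shallow).
Δρ/ρ₀ = −αΔT + βΔS = 1.00 × 10⁻⁵ + 2.387 × 10⁻⁴ = 2.487 × 10⁻⁴, so Δρ ≈ 0.2552 kg m⁻³.
N² = (g/ρ₀)·Δρ/Δz = g·(Δρ/ρ₀)/Δz = 9.8 × 2.487 × 10⁻⁴ / 32 = 7.6164 × 10⁻⁵ s⁻².
N = √(7.6164 × 10⁻⁵) = 8.7272 × 10⁻³ rad s⁻¹ → T = 2π/N = 719.95 s = 11.999 min ≈ 12.0 min.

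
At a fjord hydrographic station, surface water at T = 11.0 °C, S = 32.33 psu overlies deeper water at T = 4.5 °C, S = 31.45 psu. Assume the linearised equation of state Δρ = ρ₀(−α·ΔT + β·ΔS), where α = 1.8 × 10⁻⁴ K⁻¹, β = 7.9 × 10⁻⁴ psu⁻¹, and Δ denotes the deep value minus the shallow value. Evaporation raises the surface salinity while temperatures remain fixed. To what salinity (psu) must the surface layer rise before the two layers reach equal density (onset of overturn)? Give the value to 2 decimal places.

Neutral buoyancy requires −α(T_deep − T_surf) + β(S_deep − S_surf′) = 0.
S_surf′ = S_deep − (α/β)·ΔT = 31.45 − (1.8 × 10⁻⁴/7.9 × 10⁻⁴)·(-6.5) = 32.9310 psu.
Increase required: 32.9310 − 32.33 = 0.6010 psu.

32.93 psu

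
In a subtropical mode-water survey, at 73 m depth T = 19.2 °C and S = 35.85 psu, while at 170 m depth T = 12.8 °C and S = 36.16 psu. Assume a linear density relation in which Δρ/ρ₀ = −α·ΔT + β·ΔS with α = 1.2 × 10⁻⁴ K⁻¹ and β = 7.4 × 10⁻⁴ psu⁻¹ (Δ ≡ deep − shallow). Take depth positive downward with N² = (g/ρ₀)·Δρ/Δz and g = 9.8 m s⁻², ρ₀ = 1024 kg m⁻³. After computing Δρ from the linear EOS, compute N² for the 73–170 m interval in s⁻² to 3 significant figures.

ΔT = -6.4 K, ΔS = +0.31 psu (deep − shallow).
Δρ/ρ₀ = −αΔT + βΔS = 7.68 × 10⁻⁴ + 2.294 × 10⁻⁴ = 9.974 × 10⁻⁴, so Δρ ≈ 1.021 kg m⁻³.
N² = (g/ρ₀)·Δρ/Δz = g·(Δρ/ρ₀)/Δz = 9.8 × 9.974 × 10⁻⁴ / 97 = 1.0077 × 10⁻⁴ s⁻² ≈ 1.01 × 10⁻⁴ s⁻².

1.01 × 10⁻⁴ s⁻²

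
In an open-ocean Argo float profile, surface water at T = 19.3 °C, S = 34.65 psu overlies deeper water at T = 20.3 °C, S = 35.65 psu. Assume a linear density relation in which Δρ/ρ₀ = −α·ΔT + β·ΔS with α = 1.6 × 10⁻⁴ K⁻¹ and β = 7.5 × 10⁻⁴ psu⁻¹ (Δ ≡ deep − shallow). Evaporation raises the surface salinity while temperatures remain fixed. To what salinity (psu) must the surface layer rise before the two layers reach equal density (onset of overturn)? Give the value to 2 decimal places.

Neutral buoyancy requires −α(T_deep − T_surf) + β(S_deep − S_surf′) = 0.
S_surf′ = S_deep − (α/β)·ΔT = 35.65 − (1.6 × 10⁻⁴/7.5 × 10⁻⁴)·(+1.0) = 35.4367 psu.
Increase required: 35.4367 − 34.65 = 0.7867 psu.

35.44 psu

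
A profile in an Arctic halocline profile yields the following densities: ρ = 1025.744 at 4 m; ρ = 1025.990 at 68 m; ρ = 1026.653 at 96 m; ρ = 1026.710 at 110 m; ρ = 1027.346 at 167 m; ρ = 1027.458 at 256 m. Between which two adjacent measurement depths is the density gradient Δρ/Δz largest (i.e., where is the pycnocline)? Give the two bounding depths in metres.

68–96 m

Compute the density gradient over each adjacent pair:
  4–68 m: Δρ/Δz = 0.246/64 = 3.8 × 10⁻³ kg m⁻⁴
  68–96 m: Δρ/Δz = 0.663/28 = 0.024 kg m⁻⁴
  96–110 m: Δρ/Δz = 0.057/14 = 4.1 × 10⁻³ kg m⁻⁴
  110–167 m: Δρ/Δz = 0.636/57 = 0.011 kg m⁻⁴
  167–256 m: Δρ/Δz = 0.112/89 = 1.3 × 10⁻³ kg m⁻⁴
The largest gradient is in the 68–96 m interval — the pycnocline.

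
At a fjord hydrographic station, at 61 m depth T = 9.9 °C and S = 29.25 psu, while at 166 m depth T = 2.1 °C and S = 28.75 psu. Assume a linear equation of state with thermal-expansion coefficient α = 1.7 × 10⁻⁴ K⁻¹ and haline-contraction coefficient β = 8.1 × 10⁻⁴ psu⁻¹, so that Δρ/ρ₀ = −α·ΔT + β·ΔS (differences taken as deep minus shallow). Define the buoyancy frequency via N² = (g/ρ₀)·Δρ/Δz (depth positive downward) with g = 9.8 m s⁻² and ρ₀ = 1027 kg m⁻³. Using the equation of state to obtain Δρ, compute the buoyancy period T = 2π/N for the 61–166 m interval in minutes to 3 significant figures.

11.3 min

ΔT = -7.8 K, ΔS = -0.50 psu (deep − shallow).
Δρ/ρ₀ = −αΔT + βΔS = 1.326 × 10⁻³ − 4.05 × 10⁻⁴ = 9.21 × 10⁻⁴, so Δρ ≈ 0.9459 kg m⁻³.
N² = (g/ρ₀)·Δρ/Δz = g·(Δρ/ρ₀)/Δz = 9.8 × 9.21 × 10⁻⁴ / 105 = 8.5960 × 10⁻⁵ s⁻².
N = √(8.5960 × 10⁻⁵) = 9.2715 × 10⁻³ rad s⁻¹ → T = 2π/N = 677.69 s = 11.295 min ≈ 11.3 min.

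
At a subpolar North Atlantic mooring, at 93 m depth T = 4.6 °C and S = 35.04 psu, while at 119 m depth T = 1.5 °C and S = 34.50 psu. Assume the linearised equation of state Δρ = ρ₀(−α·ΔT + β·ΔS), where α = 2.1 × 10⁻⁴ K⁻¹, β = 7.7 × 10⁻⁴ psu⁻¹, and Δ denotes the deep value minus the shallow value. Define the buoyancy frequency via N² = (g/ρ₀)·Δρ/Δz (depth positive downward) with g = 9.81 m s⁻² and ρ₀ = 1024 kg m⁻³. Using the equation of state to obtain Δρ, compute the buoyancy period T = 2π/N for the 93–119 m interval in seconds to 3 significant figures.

ΔT = -3.1 K, ΔS = -0.54 psu (deep − shallow).
Δρ/ρ₀ = −αΔT + βΔS = 6.51 × 10⁻⁴ − 4.158 × 10⁻⁴ = 2.352 × 10⁻⁴, so Δρ ≈ 0.2408 kg m⁻³.
N² = (g/ρ₀)·Δρ/Δz = g·(Δρ/ρ₀)/Δz = 9.81 × 2.352 × 10⁻⁴ / 26 = 8.8743 × 10⁻⁵ s⁻².
N = √(8.8743 × 10⁻⁵) = 9.4204 × 10⁻³ rad s⁻¹ → T = 2π/N = 666.98 s ≈ 667 s.

667 s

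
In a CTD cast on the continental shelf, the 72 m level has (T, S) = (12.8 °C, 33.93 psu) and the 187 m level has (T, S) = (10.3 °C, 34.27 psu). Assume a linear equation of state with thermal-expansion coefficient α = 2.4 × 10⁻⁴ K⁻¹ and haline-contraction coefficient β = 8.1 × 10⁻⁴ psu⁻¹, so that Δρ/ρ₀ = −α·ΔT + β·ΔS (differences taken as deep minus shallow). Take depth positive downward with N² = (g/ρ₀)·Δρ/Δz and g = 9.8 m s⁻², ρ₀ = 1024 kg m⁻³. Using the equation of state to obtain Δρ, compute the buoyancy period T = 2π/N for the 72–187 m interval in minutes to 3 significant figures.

ΔT = -2.5 K, ΔS = +0.34 psu (deep − shallow).
Δρ/ρ₀ = −αΔT + βΔS = 6.00 × 10⁻⁴ + 2.754 × 10⁻⁴ = 8.754 × 10⁻⁴, so Δρ ≈ 0.8964 kg m⁻³.
N² = (g/ρ₀)·Δρ/Δz = g·(Δρ/ρ₀)/Δz = 9.8 × 8.754 × 10⁻⁴ / 115 = 7.4599 × 10⁻⁵ s⁻².
N = √(7.4599 × 10⁻⁵) = 8.6371 × 10⁻³ rad s⁻¹ → T = 2π/N = 727.46 s = 12.124 min ≈ 12.1 min.

12.1 min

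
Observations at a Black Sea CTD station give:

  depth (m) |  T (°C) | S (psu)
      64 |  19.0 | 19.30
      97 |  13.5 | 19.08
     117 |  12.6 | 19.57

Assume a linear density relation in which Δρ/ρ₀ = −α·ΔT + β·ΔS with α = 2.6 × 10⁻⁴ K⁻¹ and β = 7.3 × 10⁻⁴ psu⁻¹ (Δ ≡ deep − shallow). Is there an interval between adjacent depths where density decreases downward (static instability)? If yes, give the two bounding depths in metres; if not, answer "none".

none

Evaluate Δρ/ρ₀ = −αΔT + βΔS across each adjacent pair:
  64–97 m: −αΔT+βΔS = −(2.6 × 10⁻⁴)(-5.5)+(7.3 × 10⁻⁴)(-0.22) = 1.3 × 10⁻³ → stable
  97–117 m: −αΔT+βΔS = −(2.6 × 10⁻⁴)(-0.9)+(7.3 × 10⁻⁴)(+0.49) = 5.9 × 10⁻⁴ → stable
Every interval has Δρ > 0: the column is stably stratified throughout.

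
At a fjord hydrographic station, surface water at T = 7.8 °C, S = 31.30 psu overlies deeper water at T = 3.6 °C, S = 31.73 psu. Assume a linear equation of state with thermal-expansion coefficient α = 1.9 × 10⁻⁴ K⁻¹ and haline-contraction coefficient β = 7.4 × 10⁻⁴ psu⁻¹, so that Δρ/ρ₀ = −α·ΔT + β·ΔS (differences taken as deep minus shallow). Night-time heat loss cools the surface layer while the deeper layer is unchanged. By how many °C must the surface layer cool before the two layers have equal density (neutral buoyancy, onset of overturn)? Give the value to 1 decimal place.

Neutral buoyancy requires Δρ = 0, i.e. −α(T_deep − T_surf′) + β(S_deep − S_surf) = 0.
T_surf′ = T_deep − (β/α)·ΔS = 3.6 − (7.4 × 10⁻⁴/1.9 × 10⁻⁴)·(+0.43) = 1.925 °C.
Cooling required: 7.8 − (1.925) = 5.875 °C.

5.9 °C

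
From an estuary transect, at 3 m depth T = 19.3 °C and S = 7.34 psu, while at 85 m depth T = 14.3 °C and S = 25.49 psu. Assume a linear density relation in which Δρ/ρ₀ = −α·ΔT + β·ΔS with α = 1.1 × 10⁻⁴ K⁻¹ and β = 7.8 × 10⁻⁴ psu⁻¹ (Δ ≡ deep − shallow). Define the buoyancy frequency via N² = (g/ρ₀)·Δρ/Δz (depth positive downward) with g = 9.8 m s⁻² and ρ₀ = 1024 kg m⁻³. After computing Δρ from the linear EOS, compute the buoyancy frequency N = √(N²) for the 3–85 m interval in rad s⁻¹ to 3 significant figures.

ΔT = -5.0 K, ΔS = +18.15 psu (deep − shallow).
Δρ/ρ₀ = −αΔT + βΔS = 5.50 × 10⁻⁴ + 0.014157 = 0.014707, so Δρ ≈ 15.06 kg m⁻³.
N² = (g/ρ₀)·Δρ/Δz = g·(Δρ/ρ₀)/Δz = 9.8 × 0.014707 / 82 = 1.7577 × 10⁻³ s⁻².
N = √(1.7577 × 10⁻³) = 0.041925 rad s⁻¹ ≈ 0.0419 rad s⁻¹.

0.0419 rad s⁻¹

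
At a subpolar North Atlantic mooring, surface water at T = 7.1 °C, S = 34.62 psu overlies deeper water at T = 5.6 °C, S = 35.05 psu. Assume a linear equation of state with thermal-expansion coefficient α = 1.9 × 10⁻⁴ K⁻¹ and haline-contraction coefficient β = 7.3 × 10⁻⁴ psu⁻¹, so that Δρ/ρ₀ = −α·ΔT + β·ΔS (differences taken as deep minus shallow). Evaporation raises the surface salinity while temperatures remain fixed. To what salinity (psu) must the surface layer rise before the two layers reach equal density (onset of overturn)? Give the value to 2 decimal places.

Neutral buoyancy requires −α(T_deep − T_surf) + β(S_deep − S_surf′) = 0.
S_surf′ = S_deep − (α/β)·ΔT = 35.05 − (1.9 × 10⁻⁴/7.3 × 10⁻⁴)·(-1.5) = 35.4404 psu.
Increase required: 35.4404 − 34.62 = 0.8204 psu.

35.44 psu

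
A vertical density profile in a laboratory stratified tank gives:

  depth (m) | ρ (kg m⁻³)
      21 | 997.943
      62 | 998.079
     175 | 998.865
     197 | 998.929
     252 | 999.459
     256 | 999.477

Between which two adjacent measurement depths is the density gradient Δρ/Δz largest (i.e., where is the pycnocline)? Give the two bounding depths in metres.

Compute the density gradient over each adjacent pair:
  21–62 m: Δρ/Δz = 0.136/41 = 3.3 × 10⁻³ kg m⁻⁴
  62–175 m: Δρ/Δz = 0.786/113 = 7.0 × 10⁻³ kg m⁻⁴
  175–197 m: Δρ/Δz = 0.064/22 = 2.9 × 10⁻³ kg m⁻⁴
  197–252 m: Δρ/Δz = 0.530/55 = 9.6 × 10⁻³ kg m⁻⁴
  252–256 m: Δρ/Δz = 0.018/4 = 4.5 × 10⁻³ kg m⁻⁴
The largest gradient is in the 197–252 m interval — the pycnocline.

197–252 m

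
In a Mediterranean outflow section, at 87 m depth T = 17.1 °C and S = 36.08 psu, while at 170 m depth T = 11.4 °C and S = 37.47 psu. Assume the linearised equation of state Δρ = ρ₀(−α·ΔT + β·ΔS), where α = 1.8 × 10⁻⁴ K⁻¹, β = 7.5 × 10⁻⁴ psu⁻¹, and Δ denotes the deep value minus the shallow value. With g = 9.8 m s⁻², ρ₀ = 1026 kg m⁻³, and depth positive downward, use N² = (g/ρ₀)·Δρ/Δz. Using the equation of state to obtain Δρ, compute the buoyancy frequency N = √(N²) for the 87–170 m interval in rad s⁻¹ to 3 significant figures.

0.0156 rad s⁻¹

ΔT = -5.7 K, ΔS = +1.39 psu (deep − shallow).
Δρ/ρ₀ = −αΔT + βΔS = 1.026 × 10⁻³ + 1.0425 × 10⁻³ = 2.0685 × 10⁻³, so Δρ ≈ 2.122 kg m⁻³.
N² = (g/ρ₀)·Δρ/Δz = g·(Δρ/ρ₀)/Δz = 9.8 × 2.0685 × 10⁻³ / 83 = 2.4423 × 10⁻⁴ s⁻².
N = √(2.4423 × 10⁻⁴) = 0.015628 rad s⁻¹ ≈ 0.0156 rad s⁻¹.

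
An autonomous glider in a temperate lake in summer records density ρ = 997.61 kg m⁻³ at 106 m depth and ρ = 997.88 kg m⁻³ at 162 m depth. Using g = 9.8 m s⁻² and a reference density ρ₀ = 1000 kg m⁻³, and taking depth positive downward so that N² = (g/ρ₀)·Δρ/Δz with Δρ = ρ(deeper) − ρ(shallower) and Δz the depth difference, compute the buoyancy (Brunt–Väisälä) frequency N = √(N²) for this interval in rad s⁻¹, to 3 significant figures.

Δρ = 997.88 − 997.61 = 0.27 kg m⁻³ over Δz = 162 − 106 = 56 m.
N² = (9.8/1000) × (0.27/56) = 4.7250 × 10⁻⁵ s⁻².
N = √(4.7250 × 10⁻⁵) = 6.8739 × 10⁻³ rad s⁻¹ ≈ 6.87 × 10⁻³ rad s⁻¹.

6.87 × 10⁻³ rad s⁻¹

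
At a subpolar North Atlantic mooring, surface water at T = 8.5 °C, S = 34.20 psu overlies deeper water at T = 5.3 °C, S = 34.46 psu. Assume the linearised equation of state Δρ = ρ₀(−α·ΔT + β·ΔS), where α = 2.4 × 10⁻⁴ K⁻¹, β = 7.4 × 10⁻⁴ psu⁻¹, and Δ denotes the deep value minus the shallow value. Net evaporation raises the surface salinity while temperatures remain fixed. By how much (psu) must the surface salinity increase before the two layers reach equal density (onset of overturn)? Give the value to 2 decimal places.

Neutral buoyancy requires −α(T_deep − T_surf) + β(S_deep − S_surf′) = 0.
S_surf′ = S_deep − (α/β)·ΔT = 34.46 − (2.4 × 10⁻⁴/7.4 × 10⁻⁴)·(-3.2) = 35.4978 psu.
Increase required: 35.4978 − 34.20 = 1.2978 psu.

1.30 psu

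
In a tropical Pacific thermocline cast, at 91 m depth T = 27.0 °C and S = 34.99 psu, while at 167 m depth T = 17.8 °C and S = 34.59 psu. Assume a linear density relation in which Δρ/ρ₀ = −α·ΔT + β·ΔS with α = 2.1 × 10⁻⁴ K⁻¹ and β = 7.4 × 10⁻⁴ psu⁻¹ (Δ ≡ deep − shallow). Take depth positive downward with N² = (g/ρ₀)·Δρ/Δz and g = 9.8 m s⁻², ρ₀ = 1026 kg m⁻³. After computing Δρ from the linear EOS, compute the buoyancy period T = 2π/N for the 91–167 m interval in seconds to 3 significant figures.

ΔT = -9.2 K, ΔS = -0.40 psu (deep − shallow).
Δρ/ρ₀ = −αΔT + βΔS = 1.932 × 10⁻³ − 2.96 × 10⁻⁴ = 1.636 × 10⁻³, so Δρ ≈ 1.679 kg m⁻³.
N² = (g/ρ₀)·Δρ/Δz = g·(Δρ/ρ₀)/Δz = 9.8 × 1.636 × 10⁻³ / 76 = 2.1096 × 10⁻⁴ s⁻².
N = √(2.1096 × 10⁻⁴) = 0.014524 rad s⁻¹ → T = 2π/N = 432.61 s ≈ 433 s.

433 s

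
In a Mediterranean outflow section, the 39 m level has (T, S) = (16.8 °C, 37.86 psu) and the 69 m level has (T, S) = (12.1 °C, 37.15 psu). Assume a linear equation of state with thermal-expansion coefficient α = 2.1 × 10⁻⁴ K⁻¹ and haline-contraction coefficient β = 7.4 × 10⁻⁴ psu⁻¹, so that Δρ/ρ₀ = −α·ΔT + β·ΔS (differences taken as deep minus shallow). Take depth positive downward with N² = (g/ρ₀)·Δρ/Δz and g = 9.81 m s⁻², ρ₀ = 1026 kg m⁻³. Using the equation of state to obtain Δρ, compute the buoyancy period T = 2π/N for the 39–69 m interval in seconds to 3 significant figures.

511 s

ΔT = -4.7 K, ΔS = -0.71 psu (deep − shallow).
Δρ/ρ₀ = −αΔT + βΔS = 9.87 × 10⁻⁴ − 5.254 × 10⁻⁴ = 4.616 × 10⁻⁴, so Δρ ≈ 0.4736 kg m⁻³.
N² = (g/ρ₀)·Δρ/Δz = g·(Δρ/ρ₀)/Δz = 9.81 × 4.616 × 10⁻⁴ / 30 = 1.5094 × 10⁻⁴ s⁻².
N = √(1.5094 × 10⁻⁴) = 0.012286 rad s⁻¹ → T = 2π/N = 511.41 s ≈ 511 s.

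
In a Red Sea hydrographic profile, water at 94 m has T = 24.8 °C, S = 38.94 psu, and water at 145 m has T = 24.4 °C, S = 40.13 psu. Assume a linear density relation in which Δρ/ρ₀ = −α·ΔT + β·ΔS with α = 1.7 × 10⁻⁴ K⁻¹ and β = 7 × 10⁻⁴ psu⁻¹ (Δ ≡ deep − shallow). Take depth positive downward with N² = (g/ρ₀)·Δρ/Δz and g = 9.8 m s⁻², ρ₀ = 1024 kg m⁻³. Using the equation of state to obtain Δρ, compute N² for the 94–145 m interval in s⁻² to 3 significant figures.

ΔT = -0.4 K, ΔS = +1.19 psu (deep − shallow).
Δρ/ρ₀ = −αΔT + βΔS = 6.80 × 10⁻⁵ + 8.33 × 10⁻⁴ = 9.01 × 10⁻⁴, so Δρ ≈ 0.9226 kg m⁻³.
N² = (g/ρ₀)·Δρ/Δz = g·(Δρ/ρ₀)/Δz = 9.8 × 9.01 × 10⁻⁴ / 51 = 1.7313 × 10⁻⁴ s⁻² ≈ 1.73 × 10⁻⁴ s⁻².

1.73 × 10⁻⁴ s⁻²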